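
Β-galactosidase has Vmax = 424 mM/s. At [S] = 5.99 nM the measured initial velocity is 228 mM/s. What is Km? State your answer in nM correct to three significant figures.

5.15 nM

From v = Vmax[S]/(Km+[S]), Km = [S](Vmax − v)/v.
Km = 5.99 × (424 − 228) / 228 = 1174/228 = 5.15 nM.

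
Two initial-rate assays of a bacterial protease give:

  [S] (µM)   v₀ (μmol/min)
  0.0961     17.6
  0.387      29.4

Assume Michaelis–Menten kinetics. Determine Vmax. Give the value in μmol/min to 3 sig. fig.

In reciprocal form, 1/v = (Km/Vmax)·(1/[S]) + 1/Vmax. The two points give (1/[S], 1/v) = (10.41, 0.05682) and (2.584, 0.03401).
Slope = (0.05682 − 0.03401)/(10.41 − 2.584) = 0.002915; intercept = 0.05682 − 0.002915×10.41 = 0.02648.
Vmax = 1/intercept = 37.8 μmol/min; Km = slope × Vmax = 0.002915 × 37.8 = 0.110 µM.

37.8 μmol/min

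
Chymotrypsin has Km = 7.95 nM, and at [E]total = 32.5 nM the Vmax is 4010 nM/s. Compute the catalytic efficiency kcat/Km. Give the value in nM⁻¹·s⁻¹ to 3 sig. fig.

15.5 nM⁻¹·s⁻¹

kcat = Vmax/[E]total = 4010/32.5 = 123 s⁻¹.
kcat/Km = 123/7.95 = 15.5 nM⁻¹·s⁻¹.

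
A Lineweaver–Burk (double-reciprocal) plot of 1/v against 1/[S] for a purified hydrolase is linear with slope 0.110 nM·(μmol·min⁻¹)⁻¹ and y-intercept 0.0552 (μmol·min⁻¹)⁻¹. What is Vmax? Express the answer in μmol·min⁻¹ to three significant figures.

The y-intercept of a Lineweaver–Burk plot equals 1/Vmax, so Vmax = 1/0.0552 = 18.1 μmol·min⁻¹.

18.1 μmol·min⁻¹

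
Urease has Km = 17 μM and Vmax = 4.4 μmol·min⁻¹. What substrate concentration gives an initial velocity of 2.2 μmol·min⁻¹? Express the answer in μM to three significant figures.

17.0 μM

Rearranging v = Vmax[S]/(Km+[S]) gives [S] = Km·v/(Vmax − v).
[S] = 17 × 2.2 / (4.4 − 2.2) = 37.40/2.200 = 17.0 μM.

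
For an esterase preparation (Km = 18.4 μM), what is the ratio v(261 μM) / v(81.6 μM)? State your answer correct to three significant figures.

1.14

The fractional saturations are [S]/(Km+[S]) = 81.6/100.0 = 0.8160 and 261/279.4 = 0.9341.
v₂/v₁ is just their ratio: 0.9341/0.8160 = 1.14.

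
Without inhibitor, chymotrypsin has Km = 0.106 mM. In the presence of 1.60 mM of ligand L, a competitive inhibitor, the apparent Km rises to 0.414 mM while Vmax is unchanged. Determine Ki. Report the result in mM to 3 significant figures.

0.551 mM

Competitive: Km,app = α·Km with α = 1 + [I]/Ki.
α = Km,app/Km = 0.414/0.106 = 3.906.
Since α = 1 + [I]/Ki, [I]/Ki = 3.906 − 1 = 2.906 and Ki = 1.60/2.906 = 0.551 mM.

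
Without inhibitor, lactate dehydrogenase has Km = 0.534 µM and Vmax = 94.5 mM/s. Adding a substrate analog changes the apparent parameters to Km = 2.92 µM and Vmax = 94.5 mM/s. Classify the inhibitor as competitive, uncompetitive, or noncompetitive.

Km increases (0.534 → 2.92 µM) while Vmax is unchanged — the hallmark of competitive inhibition.

competitive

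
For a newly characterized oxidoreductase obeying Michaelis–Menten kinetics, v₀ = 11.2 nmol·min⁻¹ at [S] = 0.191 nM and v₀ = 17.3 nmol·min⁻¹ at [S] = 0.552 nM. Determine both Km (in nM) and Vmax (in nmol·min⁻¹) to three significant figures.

In reciprocal form, 1/v = (Km/Vmax)·(1/[S]) + 1/Vmax. The two points give (1/[S], 1/v) = (5.236, 0.08929) and (1.812, 0.05780).
Slope = (0.08929 − 0.05780)/(5.236 − 1.812) = 0.009195; intercept = 0.08929 − 0.009195×5.236 = 0.04115.
Vmax = 1/intercept = 24.3 nmol·min⁻¹; Km = slope × Vmax = 0.009195 × 24.3 = 0.223 nM.

Km = 0.223 nM; Vmax = 24.3 nmol·min⁻¹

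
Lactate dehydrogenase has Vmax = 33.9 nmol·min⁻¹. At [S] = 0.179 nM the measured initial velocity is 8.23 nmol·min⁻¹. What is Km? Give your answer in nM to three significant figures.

v/Vmax = 8.23/33.9 = 0.2428 = [S]/(Km+[S]).
So Km + [S] = [S]/0.2428 = 0.7373 nM, giving Km = 0.7373 − 0.179 = 0.558 nM.

0.558 nM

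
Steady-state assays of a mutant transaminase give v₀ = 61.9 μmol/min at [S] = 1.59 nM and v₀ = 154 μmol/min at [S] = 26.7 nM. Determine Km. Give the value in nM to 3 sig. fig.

2.78 nM

In reciprocal form, 1/v = (Km/Vmax)·(1/[S]) + 1/Vmax. The two points give (1/[S], 1/v) = (0.6289, 0.01616) and (0.03745, 0.006494).
Slope = (0.01616 − 0.006494)/(0.6289 − 0.03745) = 0.01633; intercept = 0.01616 − 0.01633×0.6289 = 0.005882.
Vmax = 1/intercept = 170 μmol/min; Km = slope × Vmax = 0.01633 × 170 = 2.78 nM.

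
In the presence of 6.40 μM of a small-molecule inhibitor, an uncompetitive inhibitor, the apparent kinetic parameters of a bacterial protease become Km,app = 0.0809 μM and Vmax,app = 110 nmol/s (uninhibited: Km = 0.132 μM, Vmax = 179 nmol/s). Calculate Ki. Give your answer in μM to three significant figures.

10.2 μM

Uncompetitive: Vmax,app = Vmax/α (and Km,app = Km/α) with α = 1 + [I]/Ki.
α = Vmax/Vmax,app = 179/110 = 1.627.
Ki = [I]/(α − 1) = 6.40/0.6273 = 10.2 μM.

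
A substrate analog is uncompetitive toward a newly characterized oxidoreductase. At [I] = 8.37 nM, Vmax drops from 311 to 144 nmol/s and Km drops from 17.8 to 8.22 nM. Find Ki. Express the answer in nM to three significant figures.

7.22 nM

Uncompetitive: Vmax,app = Vmax/α (and Km,app = Km/α) with α = 1 + [I]/Ki.
α = Vmax/Vmax,app = 311/144 = 2.160.
Ki = [I]/(α − 1) = 8.37/1.160 = 7.22 nM.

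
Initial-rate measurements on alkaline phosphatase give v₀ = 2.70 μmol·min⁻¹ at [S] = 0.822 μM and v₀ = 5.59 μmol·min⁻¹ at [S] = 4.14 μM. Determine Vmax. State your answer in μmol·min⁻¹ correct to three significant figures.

7.61 μmol·min⁻¹

In reciprocal form, 1/v = (Km/Vmax)·(1/[S]) + 1/Vmax. The two points give (1/[S], 1/v) = (1.217, 0.3704) and (0.2415, 0.1789).
Slope = (0.3704 − 0.1789)/(1.217 − 0.2415) = 0.1964; intercept = 0.3704 − 0.1964×1.217 = 0.1315.
Vmax = 1/intercept = 7.61 μmol·min⁻¹; Km = slope × Vmax = 0.1964 × 7.61 = 1.49 μM.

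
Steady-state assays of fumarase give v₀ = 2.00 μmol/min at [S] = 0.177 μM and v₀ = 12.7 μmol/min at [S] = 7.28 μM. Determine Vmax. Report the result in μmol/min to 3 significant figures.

From v = Vmax[S]/(Km+[S]), each point gives Vmax = v(Km+[S])/[S].
Equating: 2.00(Km+0.177)/0.177 = 12.7(Km+7.28)/7.28.
11.30·Km + 2.00 = 1.745·Km + 12.7, so (11.30 − 1.745)·Km = 12.7 − 2.00.
Km = 10.70/9.555 = 1.12 μM; then Vmax = 2.00(1.12+0.177)/0.177 = 14.7 μmol/min.

14.7 μmol/min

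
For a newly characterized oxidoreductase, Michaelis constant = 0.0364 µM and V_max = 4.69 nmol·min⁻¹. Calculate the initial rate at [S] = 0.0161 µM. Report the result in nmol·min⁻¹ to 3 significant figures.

1.44 nmol·min⁻¹

v = Vmax·[S]/(Km + [S]) = 4.69 × 0.0161 / (0.0364 + 0.0161)
  = 0.07551 / 0.05250 = 1.44 nmol·min⁻¹.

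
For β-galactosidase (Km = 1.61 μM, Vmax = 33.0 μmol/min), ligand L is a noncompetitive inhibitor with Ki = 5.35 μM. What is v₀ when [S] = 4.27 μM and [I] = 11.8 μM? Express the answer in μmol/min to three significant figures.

7.48 μmol/min

α = 1 + [I]/Ki = 1 + 11.8/5.35 = 3.206.
For a noncompetitive inhibitor, Vmax is reduced to Vmax/α while Km is unchanged: Km,app = 1.61 μM, Vmax,app = 10.3 μmol/min.
v = Vmax,app·[S]/(Km,app + [S]) = 10.3 × 4.27/(1.61 + 4.27) = 7.48 μmol/min.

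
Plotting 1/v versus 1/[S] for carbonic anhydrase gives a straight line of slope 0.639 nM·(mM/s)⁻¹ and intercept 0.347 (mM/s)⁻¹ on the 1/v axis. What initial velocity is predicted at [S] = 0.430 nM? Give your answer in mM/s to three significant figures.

The y-intercept is 1/Vmax, so Vmax = 1/0.347 = 2.88 mM/s.
The slope is Km/Vmax, so Km = 0.639 × 2.88 = 1.84 nM.
Then v = 2.88 × 0.430/(1.84 + 0.430) = 0.546 mM/s.

0.546 mM/s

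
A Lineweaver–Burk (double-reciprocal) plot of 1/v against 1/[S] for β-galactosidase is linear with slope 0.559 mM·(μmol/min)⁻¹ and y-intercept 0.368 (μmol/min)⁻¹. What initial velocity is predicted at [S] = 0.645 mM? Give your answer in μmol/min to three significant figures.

0.810 μmol/min

The y-intercept is 1/Vmax, so Vmax = 1/0.368 = 2.72 μmol/min.
The slope is Km/Vmax, so Km = 0.559 × 2.72 = 1.52 mM.
Then v = 2.72 × 0.645/(1.52 + 0.645) = 0.810 μmol/min.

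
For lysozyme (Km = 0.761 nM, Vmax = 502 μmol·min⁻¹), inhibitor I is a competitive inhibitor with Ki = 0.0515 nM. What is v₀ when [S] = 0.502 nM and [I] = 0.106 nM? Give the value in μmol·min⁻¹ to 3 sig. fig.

89.1 μmol·min⁻¹

With α = 1 + [I]/Ki = 1 + 0.106/0.0515 = 3.058, the competitive rate law is v = Vmax[S] / (αKm + [S]).
v = 502×0.502 / (3.058×0.761 + 0.502) = 252.0/2.829 = 89.1 μmol·min⁻¹.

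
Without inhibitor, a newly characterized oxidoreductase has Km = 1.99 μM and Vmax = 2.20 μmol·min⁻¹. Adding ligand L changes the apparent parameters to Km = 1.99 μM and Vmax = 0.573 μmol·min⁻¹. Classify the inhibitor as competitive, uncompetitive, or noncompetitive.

noncompetitive

Vmax decreases (2.20 → 0.573 μmol·min⁻¹) while Km is unchanged — pure noncompetitive inhibition.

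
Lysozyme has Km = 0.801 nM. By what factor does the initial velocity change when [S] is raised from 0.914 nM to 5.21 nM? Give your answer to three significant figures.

Since Vmax cancels, v₂/v₁ = [S]₂(Km+[S]₁) / [S]₁(Km+[S]₂).
= 5.21×(0.801+0.914) / (0.914×(0.801+5.21)) = 8.935/5.494 = 1.63.

1.63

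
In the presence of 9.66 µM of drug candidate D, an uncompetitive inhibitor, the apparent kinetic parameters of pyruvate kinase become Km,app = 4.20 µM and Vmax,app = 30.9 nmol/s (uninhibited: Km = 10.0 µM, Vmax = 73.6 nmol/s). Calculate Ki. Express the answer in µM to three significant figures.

Uncompetitive: Vmax,app = Vmax/α (and Km,app = Km/α) with α = 1 + [I]/Ki.
α = Vmax/Vmax,app = 73.6/30.9 = 2.382.
Since α = 1 + [I]/Ki, [I]/Ki = 2.382 − 1 = 1.382 and Ki = 9.66/1.382 = 6.99 µM.

6.99 µM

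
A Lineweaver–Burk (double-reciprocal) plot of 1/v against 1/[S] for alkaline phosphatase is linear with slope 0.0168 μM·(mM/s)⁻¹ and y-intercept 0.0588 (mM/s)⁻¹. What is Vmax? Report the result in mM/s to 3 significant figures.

17.0 mM/s

The y-intercept of a Lineweaver–Burk plot equals 1/Vmax, so Vmax = 1/0.0588 = 17.0 mM/s.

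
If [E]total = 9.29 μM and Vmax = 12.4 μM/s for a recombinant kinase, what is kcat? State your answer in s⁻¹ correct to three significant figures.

1.33 s⁻¹

kcat = Vmax/[E]total = 12.4 μM/s / 9.29 μM = 1.33 s⁻¹.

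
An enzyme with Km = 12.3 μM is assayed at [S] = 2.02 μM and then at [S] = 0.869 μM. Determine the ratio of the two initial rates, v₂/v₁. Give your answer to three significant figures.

The fractional saturations are [S]/(Km+[S]) = 2.02/14.32 = 0.1411 and 0.869/13.17 = 0.06599.
v₂/v₁ is just their ratio: 0.06599/0.1411 = 0.468.

0.468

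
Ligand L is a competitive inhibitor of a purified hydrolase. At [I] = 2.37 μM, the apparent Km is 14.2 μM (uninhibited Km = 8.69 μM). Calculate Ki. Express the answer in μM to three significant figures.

3.74 μM

Competitive: Km,app = α·Km with α = 1 + [I]/Ki.
α = Km,app/Km = 14.2/8.69 = 1.634.
Ki = [I]/(α − 1) = 2.37/0.6341 = 3.74 μM.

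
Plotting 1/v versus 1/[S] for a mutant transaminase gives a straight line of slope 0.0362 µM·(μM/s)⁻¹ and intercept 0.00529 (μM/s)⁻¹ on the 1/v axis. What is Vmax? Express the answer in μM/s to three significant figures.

189 μM/s

The y-intercept of a Lineweaver–Burk plot equals 1/Vmax, so Vmax = 1/0.00529 = 189 μM/s.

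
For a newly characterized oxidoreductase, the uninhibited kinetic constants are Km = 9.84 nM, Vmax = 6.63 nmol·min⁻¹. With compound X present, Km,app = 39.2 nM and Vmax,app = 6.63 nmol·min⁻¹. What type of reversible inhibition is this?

competitive

Km increases (9.84 → 39.2 nM) while Vmax is unchanged — the hallmark of competitive inhibition.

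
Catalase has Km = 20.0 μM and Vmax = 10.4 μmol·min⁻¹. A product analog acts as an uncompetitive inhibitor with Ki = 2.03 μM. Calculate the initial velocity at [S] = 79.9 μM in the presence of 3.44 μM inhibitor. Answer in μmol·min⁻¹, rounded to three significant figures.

3.53 μmol·min⁻¹

α = 1 + [I]/Ki = 1 + 3.44/2.03 = 2.695.
For an uncompetitive inhibitor, both parameters are divided by α, giving Vmax/α and Km/α: Km,app = 7.42 μM, Vmax,app = 3.86 μmol·min⁻¹.
v = Vmax,app·[S]/(Km,app + [S]) = 3.86 × 79.9/(7.42 + 79.9) = 3.53 μmol·min⁻¹.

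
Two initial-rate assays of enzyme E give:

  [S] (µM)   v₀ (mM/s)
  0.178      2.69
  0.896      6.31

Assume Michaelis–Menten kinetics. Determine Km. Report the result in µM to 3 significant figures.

From v = Vmax[S]/(Km+[S]), each point gives Vmax = v(Km+[S])/[S].
Equating: 2.69(Km+0.178)/0.178 = 6.31(Km+0.896)/0.896.
15.11·Km + 2.69 = 7.042·Km + 6.31, so (15.11 − 7.042)·Km = 6.31 − 2.69.
Km = 3.620/8.070 = 0.449 µM; then Vmax = 2.69(0.449+0.178)/0.178 = 9.47 mM/s.

0.449 µM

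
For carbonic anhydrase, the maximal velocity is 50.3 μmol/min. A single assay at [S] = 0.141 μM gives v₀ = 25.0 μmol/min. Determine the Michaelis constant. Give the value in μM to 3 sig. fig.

From v = Vmax[S]/(Km+[S]), Km = [S](Vmax − v)/v.
Km = 0.141 × (50.3 − 25.0) / 25.0 = 3.567/25.0 = 0.143 μM.

0.143 μM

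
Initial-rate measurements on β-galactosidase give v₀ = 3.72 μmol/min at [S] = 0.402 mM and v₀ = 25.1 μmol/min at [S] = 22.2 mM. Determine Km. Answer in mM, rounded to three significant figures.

In reciprocal form, 1/v = (Km/Vmax)·(1/[S]) + 1/Vmax. The two points give (1/[S], 1/v) = (2.488, 0.2688) and (0.04505, 0.03984).
Slope = (0.2688 − 0.03984)/(2.488 − 0.04505) = 0.09375; intercept = 0.2688 − 0.09375×2.488 = 0.03562.
Vmax = 1/intercept = 28.1 μmol/min; Km = slope × Vmax = 0.09375 × 28.1 = 2.63 mM.

2.63 mM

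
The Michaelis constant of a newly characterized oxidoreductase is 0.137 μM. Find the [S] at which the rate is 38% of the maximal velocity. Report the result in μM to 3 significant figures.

v/Vmax = [S]/(Km+[S]) = 0.38, so [S] = Km·0.38/(1 − 0.38) = 0.137 × 0.6129.
[S] = 0.0840 μM.

0.0840 μM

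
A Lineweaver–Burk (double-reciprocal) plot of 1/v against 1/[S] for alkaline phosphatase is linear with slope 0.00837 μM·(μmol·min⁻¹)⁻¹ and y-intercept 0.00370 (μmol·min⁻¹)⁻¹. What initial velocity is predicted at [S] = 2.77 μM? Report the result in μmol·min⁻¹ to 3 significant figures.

149 μmol·min⁻¹

The y-intercept is 1/Vmax, so Vmax = 1/0.00370 = 270 μmol·min⁻¹.
The slope is Km/Vmax, so Km = 0.00837 × 270 = 2.26 μM.
Then v = 270 × 2.77/(2.26 + 2.77) = 149 μmol·min⁻¹.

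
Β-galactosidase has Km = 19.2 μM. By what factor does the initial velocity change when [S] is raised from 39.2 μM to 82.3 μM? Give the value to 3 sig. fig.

Since Vmax cancels, v₂/v₁ = [S]₂(Km+[S]₁) / [S]₁(Km+[S]₂).
= 82.3×(19.2+39.2) / (39.2×(19.2+82.3)) = 4806/3979 = 1.21.

1.21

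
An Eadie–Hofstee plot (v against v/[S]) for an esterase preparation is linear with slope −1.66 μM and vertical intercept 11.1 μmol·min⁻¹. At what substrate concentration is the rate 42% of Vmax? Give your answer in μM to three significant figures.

The Eadie–Hofstee slope gives Km = 1.66 μM (slope = −Km).
v/Vmax = [S]/(Km+[S]) = 0.42 ⇒ [S] = Km·0.42/(1−0.42) = 1.66 × 0.7241 = 1.20 μM.

1.20 μM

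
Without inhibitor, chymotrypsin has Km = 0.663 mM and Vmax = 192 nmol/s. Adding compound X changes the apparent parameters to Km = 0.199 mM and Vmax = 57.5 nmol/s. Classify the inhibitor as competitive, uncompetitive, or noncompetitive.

uncompetitive

Both Km and Vmax decrease by the same factor (~3.34-fold) — characteristic of uncompetitive inhibition.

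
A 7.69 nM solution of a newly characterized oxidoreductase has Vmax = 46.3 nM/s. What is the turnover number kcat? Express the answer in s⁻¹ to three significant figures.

6.02 s⁻¹

kcat = Vmax/[E]total = 46.3 nM/s / 7.69 nM = 6.02 s⁻¹.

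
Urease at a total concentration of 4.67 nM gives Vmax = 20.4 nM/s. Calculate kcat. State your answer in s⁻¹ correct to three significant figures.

kcat = Vmax/[E]total = 20.4 nM/s / 4.67 nM = 4.37 s⁻¹.

4.37 s⁻¹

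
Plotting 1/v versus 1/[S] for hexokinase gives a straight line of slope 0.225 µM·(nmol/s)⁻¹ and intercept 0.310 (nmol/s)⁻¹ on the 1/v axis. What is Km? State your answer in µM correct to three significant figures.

y-intercept = 1/Vmax ⇒ Vmax = 3.23 nmol/s; slope = Km/Vmax ⇒ Km = slope × Vmax.
Km = 0.225 × 3.23 = 0.726 µM.

0.726 µM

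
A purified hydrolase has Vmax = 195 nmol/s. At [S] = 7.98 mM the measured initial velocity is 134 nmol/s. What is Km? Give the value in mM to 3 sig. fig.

From v = Vmax[S]/(Km+[S]), Km = [S](Vmax − v)/v.
Km = 7.98 × (195 − 134) / 134 = 486.8/134 = 3.63 mM.

3.63 mM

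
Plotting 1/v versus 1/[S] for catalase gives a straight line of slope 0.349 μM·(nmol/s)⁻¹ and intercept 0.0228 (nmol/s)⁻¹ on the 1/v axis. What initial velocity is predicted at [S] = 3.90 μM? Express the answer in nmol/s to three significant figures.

The y-intercept is 1/Vmax, so Vmax = 1/0.0228 = 43.9 nmol/s.
The slope is Km/Vmax, so Km = 0.349 × 43.9 = 15.3 μM.
Then v = 43.9 × 3.90/(15.3 + 3.90) = 8.91 nmol/s.

8.91 nmol/s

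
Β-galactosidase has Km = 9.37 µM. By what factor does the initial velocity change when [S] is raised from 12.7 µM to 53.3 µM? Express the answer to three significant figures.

Since Vmax cancels, v₂/v₁ = [S]₂(Km+[S]₁) / [S]₁(Km+[S]₂).
= 53.3×(9.37+12.7) / (12.7×(9.37+53.3)) = 1176/795.9 = 1.48.

1.48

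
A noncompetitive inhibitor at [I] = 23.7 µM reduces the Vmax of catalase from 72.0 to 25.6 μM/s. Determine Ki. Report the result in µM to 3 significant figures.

Noncompetitive: Vmax,app = Vmax/α with α = 1 + [I]/Ki.
α = Vmax/Vmax,app = 72.0/25.6 = 2.812.
Since α = 1 + [I]/Ki, [I]/Ki = 2.812 − 1 = 1.812 and Ki = 23.7/1.812 = 13.1 µM.

13.1 µM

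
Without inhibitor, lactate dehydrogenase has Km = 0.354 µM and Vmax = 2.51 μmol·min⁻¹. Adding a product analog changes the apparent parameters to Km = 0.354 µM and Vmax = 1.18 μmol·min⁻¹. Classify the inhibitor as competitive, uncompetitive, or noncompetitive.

Vmax decreases (2.51 → 1.18 μmol·min⁻¹) while Km is unchanged — pure noncompetitive inhibition.

noncompetitive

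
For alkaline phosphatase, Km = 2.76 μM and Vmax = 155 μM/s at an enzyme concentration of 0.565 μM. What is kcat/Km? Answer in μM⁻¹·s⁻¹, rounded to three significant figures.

99.4 μM⁻¹·s⁻¹

kcat = Vmax/[E]total = 155/0.565 = 274 s⁻¹.
kcat/Km = 274/2.76 = 99.4 μM⁻¹·s⁻¹.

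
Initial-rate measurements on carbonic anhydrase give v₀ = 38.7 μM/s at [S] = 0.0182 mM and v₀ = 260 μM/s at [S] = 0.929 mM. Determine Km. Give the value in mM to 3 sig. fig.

0.120 mM

In reciprocal form, 1/v = (Km/Vmax)·(1/[S]) + 1/Vmax. The two points give (1/[S], 1/v) = (54.95, 0.02584) and (1.076, 0.003846).
Slope = (0.02584 − 0.003846)/(54.95 − 1.076) = 0.0004083; intercept = 0.02584 − 0.0004083×54.95 = 0.003407.
Vmax = 1/intercept = 294 μM/s; Km = slope × Vmax = 0.0004083 × 294 = 0.120 mM.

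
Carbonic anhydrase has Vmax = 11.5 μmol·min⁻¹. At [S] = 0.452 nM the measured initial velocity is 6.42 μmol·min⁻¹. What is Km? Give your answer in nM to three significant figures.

From v = Vmax[S]/(Km+[S]), Km = [S](Vmax − v)/v.
Km = 0.452 × (11.5 − 6.42) / 6.42 = 2.296/6.42 = 0.358 nM.

0.358 nM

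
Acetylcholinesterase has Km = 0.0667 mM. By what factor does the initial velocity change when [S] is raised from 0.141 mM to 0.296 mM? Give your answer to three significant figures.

Since Vmax cancels, v₂/v₁ = [S]₂(Km+[S]₁) / [S]₁(Km+[S]₂).
= 0.296×(0.0667+0.141) / (0.141×(0.0667+0.296)) = 0.06148/0.05114 = 1.20.

1.20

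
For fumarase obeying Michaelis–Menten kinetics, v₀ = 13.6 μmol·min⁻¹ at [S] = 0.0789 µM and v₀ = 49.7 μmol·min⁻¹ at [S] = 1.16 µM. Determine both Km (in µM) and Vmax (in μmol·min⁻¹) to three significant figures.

Km = 0.279 µM; Vmax = 61.6 μmol·min⁻¹

From v = Vmax[S]/(Km+[S]), each point gives Vmax = v(Km+[S])/[S].
Equating: 13.6(Km+0.0789)/0.0789 = 49.7(Km+1.16)/1.16.
172.4·Km + 13.6 = 42.84·Km + 49.7, so (172.4 − 42.84)·Km = 49.7 − 13.6.
Km = 36.10/129.5 = 0.279 µM; then Vmax = 13.6(0.279+0.0789)/0.0789 = 61.6 μmol·min⁻¹.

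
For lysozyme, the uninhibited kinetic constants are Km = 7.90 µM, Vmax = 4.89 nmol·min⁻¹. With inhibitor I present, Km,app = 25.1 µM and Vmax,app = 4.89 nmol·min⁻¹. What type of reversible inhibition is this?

Km increases (7.90 → 25.1 µM) while Vmax is unchanged — the hallmark of competitive inhibition.

competitive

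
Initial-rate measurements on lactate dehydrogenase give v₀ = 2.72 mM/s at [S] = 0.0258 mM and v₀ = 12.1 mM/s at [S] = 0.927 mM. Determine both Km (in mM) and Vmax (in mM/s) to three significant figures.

Km = 0.102 mM; Vmax = 13.4 mM/s

From v = Vmax[S]/(Km+[S]), each point gives Vmax = v(Km+[S])/[S].
Equating: 2.72(Km+0.0258)/0.0258 = 12.1(Km+0.927)/0.927.
105.4·Km + 2.72 = 13.05·Km + 12.1, so (105.4 − 13.05)·Km = 12.1 − 2.72.
Km = 9.380/92.37 = 0.102 mM; then Vmax = 2.72(0.102+0.0258)/0.0258 = 13.4 mM/s.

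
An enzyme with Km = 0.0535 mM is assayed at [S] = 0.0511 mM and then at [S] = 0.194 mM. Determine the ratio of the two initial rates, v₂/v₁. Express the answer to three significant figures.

1.60

Since Vmax cancels, v₂/v₁ = [S]₂(Km+[S]₁) / [S]₁(Km+[S]₂).
= 0.194×(0.0535+0.0511) / (0.0511×(0.0535+0.194)) = 0.02029/0.01265 = 1.60.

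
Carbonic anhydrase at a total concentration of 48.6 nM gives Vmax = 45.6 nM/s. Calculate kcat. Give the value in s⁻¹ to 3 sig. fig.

kcat = Vmax/[E]total = 45.6 nM/s / 48.6 nM = 0.938 s⁻¹.

0.938 s⁻¹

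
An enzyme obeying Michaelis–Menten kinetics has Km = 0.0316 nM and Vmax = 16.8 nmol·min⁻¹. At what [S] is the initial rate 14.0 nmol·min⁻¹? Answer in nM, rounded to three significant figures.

0.158 nM

The required fractional saturation is v/Vmax = 14.0/16.8 = 0.8333.
Then [S]/(Km+[S]) = 0.8333 ⇒ [S] = 0.0316 × 0.8333/(1 − 0.8333) = 0.158 nM.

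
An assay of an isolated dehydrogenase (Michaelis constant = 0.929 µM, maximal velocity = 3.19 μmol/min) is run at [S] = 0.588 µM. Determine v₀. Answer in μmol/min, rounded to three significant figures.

1.24 μmol/min

v = Vmax·[S]/(Km + [S]) = 3.19 × 0.588 / (0.929 + 0.588)
  = 1.876 / 1.517 = 1.24 μmol/min.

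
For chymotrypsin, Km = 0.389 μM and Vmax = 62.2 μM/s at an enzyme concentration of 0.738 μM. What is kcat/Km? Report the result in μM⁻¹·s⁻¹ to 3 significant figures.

217 μM⁻¹·s⁻¹

kcat = Vmax/[E]total = 62.2/0.738 = 84.3 s⁻¹.
kcat/Km = 84.3/0.389 = 217 μM⁻¹·s⁻¹.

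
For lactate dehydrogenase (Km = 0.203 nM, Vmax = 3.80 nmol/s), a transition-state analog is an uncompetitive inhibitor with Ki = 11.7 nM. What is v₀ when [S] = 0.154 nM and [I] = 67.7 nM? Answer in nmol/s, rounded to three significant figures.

α = 1 + [I]/Ki = 1 + 67.7/11.7 = 6.786.
For an uncompetitive inhibitor, both parameters are divided by α, giving Vmax/α and Km/α: Km,app = 0.0299 nM, Vmax,app = 0.560 nmol/s.
v = Vmax,app·[S]/(Km,app + [S]) = 0.560 × 0.154/(0.0299 + 0.154) = 0.469 nmol/s.

0.469 nmol/s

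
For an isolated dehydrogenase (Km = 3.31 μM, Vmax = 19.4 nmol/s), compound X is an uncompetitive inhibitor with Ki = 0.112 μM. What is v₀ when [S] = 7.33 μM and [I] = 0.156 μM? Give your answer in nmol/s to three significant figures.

α = 1 + [I]/Ki = 1 + 0.156/0.112 = 2.393.
For an uncompetitive inhibitor, both parameters are divided by α, giving Vmax/α and Km/α: Km,app = 1.38 μM, Vmax,app = 8.11 nmol/s.
v = Vmax,app·[S]/(Km,app + [S]) = 8.11 × 7.33/(1.38 + 7.33) = 6.82 nmol/s.

6.82 nmol/s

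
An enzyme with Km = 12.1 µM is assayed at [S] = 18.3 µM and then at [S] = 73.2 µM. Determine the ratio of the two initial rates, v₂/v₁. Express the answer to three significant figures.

The fractional saturations are [S]/(Km+[S]) = 18.3/30.40 = 0.6020 and 73.2/85.30 = 0.8581.
v₂/v₁ is just their ratio: 0.8581/0.6020 = 1.43.

1.43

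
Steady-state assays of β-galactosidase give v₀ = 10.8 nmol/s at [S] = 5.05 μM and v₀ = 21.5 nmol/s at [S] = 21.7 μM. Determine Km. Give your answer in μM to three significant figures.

From v = Vmax[S]/(Km+[S]), each point gives Vmax = v(Km+[S])/[S].
Equating: 10.8(Km+5.05)/5.05 = 21.5(Km+21.7)/21.7.
2.139·Km + 10.8 = 0.9908·Km + 21.5, so (2.139 − 0.9908)·Km = 21.5 − 10.8.
Km = 10.70/1.148 = 9.32 μM; then Vmax = 10.8(9.32+5.05)/5.05 = 30.7 nmol/s.

9.32 μM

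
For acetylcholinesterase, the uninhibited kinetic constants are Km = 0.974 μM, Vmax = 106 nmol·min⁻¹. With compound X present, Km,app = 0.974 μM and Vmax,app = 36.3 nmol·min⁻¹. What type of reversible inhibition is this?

Vmax decreases (106 → 36.3 nmol·min⁻¹) while Km is unchanged — pure noncompetitive inhibition.

noncompetitive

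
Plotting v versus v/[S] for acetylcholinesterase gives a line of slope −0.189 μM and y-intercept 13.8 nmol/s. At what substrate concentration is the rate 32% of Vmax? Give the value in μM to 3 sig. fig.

The Eadie–Hofstee slope gives Km = 0.189 μM (slope = −Km).
v/Vmax = [S]/(Km+[S]) = 0.32 ⇒ [S] = Km·0.32/(1−0.32) = 0.189 × 0.4706 = 0.0889 μM.

0.0889 μM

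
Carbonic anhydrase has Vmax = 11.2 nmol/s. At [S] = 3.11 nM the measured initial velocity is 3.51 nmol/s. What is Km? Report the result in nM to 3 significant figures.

6.81 nM

v/Vmax = 3.51/11.2 = 0.3134 = [S]/(Km+[S]).
So Km + [S] = [S]/0.3134 = 9.924 nM, giving Km = 9.924 − 3.11 = 6.81 nM.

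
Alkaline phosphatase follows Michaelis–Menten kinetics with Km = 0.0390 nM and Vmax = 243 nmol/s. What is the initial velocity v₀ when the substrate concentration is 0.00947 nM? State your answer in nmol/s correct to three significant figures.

47.5 nmol/s

v = Vmax·[S]/(Km + [S]) = 243 × 0.00947 / (0.0390 + 0.00947)
  = 2.301 / 0.04847 = 47.5 nmol/s.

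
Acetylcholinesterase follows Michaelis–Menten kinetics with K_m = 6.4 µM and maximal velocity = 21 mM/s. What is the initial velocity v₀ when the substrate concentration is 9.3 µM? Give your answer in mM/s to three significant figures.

12.4 mM/s

v = Vmax·[S]/(Km + [S]) = 21 × 9.3 / (6.4 + 9.3)
  = 195.3 / 15.70 = 12.4 mM/s.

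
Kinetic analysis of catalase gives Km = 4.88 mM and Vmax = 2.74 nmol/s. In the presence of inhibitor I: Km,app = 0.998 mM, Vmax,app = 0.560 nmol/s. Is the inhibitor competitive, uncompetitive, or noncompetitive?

uncompetitive

Both Km and Vmax decrease by the same factor (~4.89-fold) — characteristic of uncompetitive inhibition.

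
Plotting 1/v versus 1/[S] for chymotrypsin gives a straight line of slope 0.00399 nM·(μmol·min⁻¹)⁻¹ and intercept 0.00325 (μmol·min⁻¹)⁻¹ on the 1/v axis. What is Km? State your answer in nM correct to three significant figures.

1.23 nM

y-intercept = 1/Vmax ⇒ Vmax = 308 μmol·min⁻¹; slope = Km/Vmax ⇒ Km = slope × Vmax.
Km = 0.00399 × 308 = 1.23 nM.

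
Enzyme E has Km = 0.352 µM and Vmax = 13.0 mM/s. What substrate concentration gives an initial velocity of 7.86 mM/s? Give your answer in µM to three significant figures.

0.538 µM

The required fractional saturation is v/Vmax = 7.86/13.0 = 0.6046.
Then [S]/(Km+[S]) = 0.6046 ⇒ [S] = 0.352 × 0.6046/(1 − 0.6046) = 0.538 µM.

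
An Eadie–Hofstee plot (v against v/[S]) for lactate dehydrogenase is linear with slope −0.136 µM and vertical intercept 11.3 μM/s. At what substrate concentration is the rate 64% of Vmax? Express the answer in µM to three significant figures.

The Eadie–Hofstee slope gives Km = 0.136 µM (slope = −Km).
v/Vmax = [S]/(Km+[S]) = 0.64 ⇒ [S] = Km·0.64/(1−0.64) = 0.136 × 1.778 = 0.242 µM.

0.242 µM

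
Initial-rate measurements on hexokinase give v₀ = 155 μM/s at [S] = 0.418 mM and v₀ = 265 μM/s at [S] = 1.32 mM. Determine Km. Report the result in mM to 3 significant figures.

In reciprocal form, 1/v = (Km/Vmax)·(1/[S]) + 1/Vmax. The two points give (1/[S], 1/v) = (2.392, 0.006452) and (0.7576, 0.003774).
Slope = (0.006452 − 0.003774)/(2.392 − 0.7576) = 0.001638; intercept = 0.006452 − 0.001638×2.392 = 0.002533.
Vmax = 1/intercept = 395 μM/s; Km = slope × Vmax = 0.001638 × 395 = 0.647 mM.

0.647 mM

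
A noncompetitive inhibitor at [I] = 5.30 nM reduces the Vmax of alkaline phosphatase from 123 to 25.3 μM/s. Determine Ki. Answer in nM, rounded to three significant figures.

1.37 nM

Noncompetitive: Vmax,app = Vmax/α with α = 1 + [I]/Ki.
α = Vmax/Vmax,app = 123/25.3 = 4.862.
Since α = 1 + [I]/Ki, [I]/Ki = 4.862 − 1 = 3.862 and Ki = 5.30/3.862 = 1.37 nM.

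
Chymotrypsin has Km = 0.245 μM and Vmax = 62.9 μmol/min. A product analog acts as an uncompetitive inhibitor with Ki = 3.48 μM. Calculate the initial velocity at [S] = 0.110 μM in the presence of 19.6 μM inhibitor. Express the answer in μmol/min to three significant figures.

7.10 μmol/min

α = 1 + [I]/Ki = 1 + 19.6/3.48 = 6.632.
For an uncompetitive inhibitor, both parameters are divided by α, giving Vmax/α and Km/α: Km,app = 0.0369 μM, Vmax,app = 9.48 μmol/min.
v = Vmax,app·[S]/(Km,app + [S]) = 9.48 × 0.110/(0.0369 + 0.110) = 7.10 μmol/min.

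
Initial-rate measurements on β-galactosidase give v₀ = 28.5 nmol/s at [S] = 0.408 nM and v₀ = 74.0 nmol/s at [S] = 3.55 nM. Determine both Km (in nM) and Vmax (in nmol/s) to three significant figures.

Km = 0.928 nM; Vmax = 93.4 nmol/s

In reciprocal form, 1/v = (Km/Vmax)·(1/[S]) + 1/Vmax. The two points give (1/[S], 1/v) = (2.451, 0.03509) and (0.2817, 0.01351).
Slope = (0.03509 − 0.01351)/(2.451 − 0.2817) = 0.009945; intercept = 0.03509 − 0.009945×2.451 = 0.01071.
Vmax = 1/intercept = 93.4 nmol/s; Km = slope × Vmax = 0.009945 × 93.4 = 0.928 nM.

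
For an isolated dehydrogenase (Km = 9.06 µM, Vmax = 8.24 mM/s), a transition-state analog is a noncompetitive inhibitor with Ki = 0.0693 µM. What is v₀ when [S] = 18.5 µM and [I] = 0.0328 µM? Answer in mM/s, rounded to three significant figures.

3.75 mM/s

With α = 1 + [I]/Ki = 1 + 0.0328/0.0693 = 1.473, the noncompetitive rate law is v = (Vmax/α)·[S] / (Km + [S]).
v = (8.24/1.473)×18.5 / (9.06 + 18.5) = 103.5/27.56 = 3.75 mM/s.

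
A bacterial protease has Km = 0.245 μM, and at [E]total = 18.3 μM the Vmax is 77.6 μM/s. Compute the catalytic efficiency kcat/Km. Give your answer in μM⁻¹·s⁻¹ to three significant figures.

kcat = Vmax/[E]total = 77.6/18.3 = 4.24 s⁻¹.
kcat/Km = 4.24/0.245 = 17.3 μM⁻¹·s⁻¹.

17.3 μM⁻¹·s⁻¹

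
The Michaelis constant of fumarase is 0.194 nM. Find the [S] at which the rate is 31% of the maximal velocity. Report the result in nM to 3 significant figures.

v/Vmax = [S]/(Km+[S]) = 0.31, so [S] = Km·0.31/(1 − 0.31) = 0.194 × 0.4493.
[S] = 0.0872 nM.

0.0872 nM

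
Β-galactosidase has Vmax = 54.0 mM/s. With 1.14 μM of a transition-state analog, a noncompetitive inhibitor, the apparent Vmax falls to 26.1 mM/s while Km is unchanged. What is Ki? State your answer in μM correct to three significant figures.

Noncompetitive: Vmax,app = Vmax/α with α = 1 + [I]/Ki.
α = Vmax/Vmax,app = 54.0/26.1 = 2.069.
Since α = 1 + [I]/Ki, [I]/Ki = 2.069 − 1 = 1.069 and Ki = 1.14/1.069 = 1.07 μM.

1.07 μM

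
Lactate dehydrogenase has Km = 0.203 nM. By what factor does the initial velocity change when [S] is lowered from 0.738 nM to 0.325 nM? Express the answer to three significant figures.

0.785

Since Vmax cancels, v₂/v₁ = [S]₂(Km+[S]₁) / [S]₁(Km+[S]₂).
= 0.325×(0.203+0.738) / (0.738×(0.203+0.325)) = 0.3058/0.3897 = 0.785.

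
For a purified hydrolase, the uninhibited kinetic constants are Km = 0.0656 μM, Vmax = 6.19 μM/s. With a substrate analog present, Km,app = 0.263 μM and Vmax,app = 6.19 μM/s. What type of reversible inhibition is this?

Km increases (0.0656 → 0.263 μM) while Vmax is unchanged — the hallmark of competitive inhibition.

competitive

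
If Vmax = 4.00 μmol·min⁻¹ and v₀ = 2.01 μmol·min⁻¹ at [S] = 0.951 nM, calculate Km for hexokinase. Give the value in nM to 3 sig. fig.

0.942 nM

From v = Vmax[S]/(Km+[S]), Km = [S](Vmax − v)/v.
Km = 0.951 × (4.00 − 2.01) / 2.01 = 1.892/2.01 = 0.942 nM.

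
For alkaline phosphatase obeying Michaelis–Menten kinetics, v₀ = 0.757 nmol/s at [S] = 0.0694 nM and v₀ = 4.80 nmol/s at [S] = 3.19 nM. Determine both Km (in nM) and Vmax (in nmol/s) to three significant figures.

From v = Vmax[S]/(Km+[S]), each point gives Vmax = v(Km+[S])/[S].
Equating: 0.757(Km+0.0694)/0.0694 = 4.80(Km+3.19)/3.19.
10.91·Km + 0.757 = 1.505·Km + 4.80, so (10.91 − 1.505)·Km = 4.80 − 0.757.
Km = 4.043/9.403 = 0.430 nM; then Vmax = 0.757(0.430+0.0694)/0.0694 = 5.45 nmol/s.

Km = 0.430 nM; Vmax = 5.45 nmol/s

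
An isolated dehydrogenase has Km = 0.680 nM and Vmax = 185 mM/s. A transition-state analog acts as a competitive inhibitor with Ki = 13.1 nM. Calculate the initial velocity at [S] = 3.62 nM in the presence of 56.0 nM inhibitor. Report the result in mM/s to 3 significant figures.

With α = 1 + [I]/Ki = 1 + 56.0/13.1 = 5.275, the competitive rate law is v = Vmax[S] / (αKm + [S]).
v = 185×3.62 / (5.275×0.680 + 3.62) = 669.7/7.207 = 92.9 mM/s.

92.9 mM/s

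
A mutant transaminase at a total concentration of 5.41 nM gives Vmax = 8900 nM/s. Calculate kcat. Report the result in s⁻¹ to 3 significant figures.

kcat = Vmax/[E]total = 8900 nM/s / 5.41 nM = 1650 s⁻¹.

1650 s⁻¹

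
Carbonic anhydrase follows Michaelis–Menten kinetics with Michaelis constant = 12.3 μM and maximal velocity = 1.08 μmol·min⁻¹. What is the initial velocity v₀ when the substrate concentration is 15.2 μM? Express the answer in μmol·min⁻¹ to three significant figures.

0.597 μmol·min⁻¹

[S]/(Km+[S]) = 15.2/27.50 = 0.5527, the fractional saturation.
v = 0.5527 × Vmax = 0.5527 × 1.08 = 0.597 μmol·min⁻¹.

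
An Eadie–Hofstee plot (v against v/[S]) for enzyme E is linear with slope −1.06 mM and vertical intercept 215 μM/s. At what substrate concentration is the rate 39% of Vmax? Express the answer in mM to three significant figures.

0.678 mM

The Eadie–Hofstee slope gives Km = 1.06 mM (slope = −Km).
v/Vmax = [S]/(Km+[S]) = 0.39 ⇒ [S] = Km·0.39/(1−0.39) = 1.06 × 0.6393 = 0.678 mM.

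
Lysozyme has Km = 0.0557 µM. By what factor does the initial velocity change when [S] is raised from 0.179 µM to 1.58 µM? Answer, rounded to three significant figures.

Since Vmax cancels, v₂/v₁ = [S]₂(Km+[S]₁) / [S]₁(Km+[S]₂).
= 1.58×(0.0557+0.179) / (0.179×(0.0557+1.58)) = 0.3708/0.2928 = 1.27.

1.27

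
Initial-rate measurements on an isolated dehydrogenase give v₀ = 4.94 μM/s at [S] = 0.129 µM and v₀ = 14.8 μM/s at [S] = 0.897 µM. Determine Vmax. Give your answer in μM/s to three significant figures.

22.3 μM/s

From v = Vmax[S]/(Km+[S]), each point gives Vmax = v(Km+[S])/[S].
Equating: 4.94(Km+0.129)/0.129 = 14.8(Km+0.897)/0.897.
38.29·Km + 4.94 = 16.50·Km + 14.8, so (38.29 − 16.50)·Km = 14.8 − 4.94.
Km = 9.860/21.80 = 0.452 µM; then Vmax = 4.94(0.452+0.129)/0.129 = 22.3 μM/s.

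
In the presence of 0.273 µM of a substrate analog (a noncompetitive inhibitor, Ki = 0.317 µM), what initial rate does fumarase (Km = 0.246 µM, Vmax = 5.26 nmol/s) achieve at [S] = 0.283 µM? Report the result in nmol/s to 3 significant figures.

1.51 nmol/s

With α = 1 + [I]/Ki = 1 + 0.273/0.317 = 1.861, the noncompetitive rate law is v = (Vmax/α)·[S] / (Km + [S]).
v = (5.26/1.861)×0.283 / (0.246 + 0.283) = 0.7998/0.5290 = 1.51 nmol/s.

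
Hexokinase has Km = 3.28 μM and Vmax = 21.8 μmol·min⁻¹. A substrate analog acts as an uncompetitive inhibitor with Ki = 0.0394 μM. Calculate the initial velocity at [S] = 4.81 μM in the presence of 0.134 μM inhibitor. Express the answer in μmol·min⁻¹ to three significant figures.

4.29 μmol·min⁻¹

α = 1 + [I]/Ki = 1 + 0.134/0.0394 = 4.401.
For an uncompetitive inhibitor, both parameters are divided by α, giving Vmax/α and Km/α: Km,app = 0.745 μM, Vmax,app = 4.95 μmol·min⁻¹.
v = Vmax,app·[S]/(Km,app + [S]) = 4.95 × 4.81/(0.745 + 4.81) = 4.29 μmol·min⁻¹.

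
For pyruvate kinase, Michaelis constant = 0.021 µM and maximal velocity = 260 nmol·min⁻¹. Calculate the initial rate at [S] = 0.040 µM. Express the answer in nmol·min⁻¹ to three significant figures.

v = Vmax·[S]/(Km + [S]) = 260 × 0.040 / (0.021 + 0.040)
  = 10.40 / 0.06100 = 170 nmol·min⁻¹.

170 nmol·min⁻¹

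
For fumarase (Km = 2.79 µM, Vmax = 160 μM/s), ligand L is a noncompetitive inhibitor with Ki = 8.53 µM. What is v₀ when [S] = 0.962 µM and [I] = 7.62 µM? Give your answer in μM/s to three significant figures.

With α = 1 + [I]/Ki = 1 + 7.62/8.53 = 1.893, the noncompetitive rate law is v = (Vmax/α)·[S] / (Km + [S]).
v = (160/1.893)×0.962 / (2.79 + 0.962) = 81.30/3.752 = 21.7 μM/s.

21.7 μM/s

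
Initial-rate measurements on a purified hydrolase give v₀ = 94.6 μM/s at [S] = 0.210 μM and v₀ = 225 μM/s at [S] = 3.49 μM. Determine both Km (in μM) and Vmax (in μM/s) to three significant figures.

From v = Vmax[S]/(Km+[S]), each point gives Vmax = v(Km+[S])/[S].
Equating: 94.6(Km+0.210)/0.210 = 225(Km+3.49)/3.49.
450.5·Km + 94.6 = 64.47·Km + 225, so (450.5 − 64.47)·Km = 225 − 94.6.
Km = 130.4/386.0 = 0.338 μM; then Vmax = 94.6(0.338+0.210)/0.210 = 247 μM/s.

Km = 0.338 μM; Vmax = 247 μM/s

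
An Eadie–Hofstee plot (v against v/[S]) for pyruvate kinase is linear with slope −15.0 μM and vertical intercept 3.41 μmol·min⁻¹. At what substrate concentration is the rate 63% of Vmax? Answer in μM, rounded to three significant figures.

25.5 μM

The Eadie–Hofstee slope gives Km = 15.0 μM (slope = −Km).
v/Vmax = [S]/(Km+[S]) = 0.63 ⇒ [S] = Km·0.63/(1−0.63) = 15.0 × 1.703 = 25.5 μM.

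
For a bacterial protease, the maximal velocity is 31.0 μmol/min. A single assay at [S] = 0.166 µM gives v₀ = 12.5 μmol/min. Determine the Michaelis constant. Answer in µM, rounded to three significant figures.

v/Vmax = 12.5/31.0 = 0.4032 = [S]/(Km+[S]).
So Km + [S] = [S]/0.4032 = 0.4117 µM, giving Km = 0.4117 − 0.166 = 0.246 µM.

0.246 µM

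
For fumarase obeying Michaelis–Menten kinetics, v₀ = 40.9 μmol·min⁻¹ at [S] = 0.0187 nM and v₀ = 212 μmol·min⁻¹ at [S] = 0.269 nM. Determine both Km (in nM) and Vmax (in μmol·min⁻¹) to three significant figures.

From v = Vmax[S]/(Km+[S]), each point gives Vmax = v(Km+[S])/[S].
Equating: 40.9(Km+0.0187)/0.0187 = 212(Km+0.269)/0.269.
2187·Km + 40.9 = 788.1·Km + 212, so (2187 − 788.1)·Km = 212 − 40.9.
Km = 171.1/1399 = 0.122 nM; then Vmax = 40.9(0.122+0.0187)/0.0187 = 308 μmol·min⁻¹.

Km = 0.122 nM; Vmax = 308 μmol·min⁻¹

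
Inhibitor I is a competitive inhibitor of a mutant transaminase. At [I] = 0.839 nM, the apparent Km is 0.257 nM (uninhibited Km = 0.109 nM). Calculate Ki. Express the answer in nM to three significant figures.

Competitive: Km,app = α·Km with α = 1 + [I]/Ki.
α = Km,app/Km = 0.257/0.109 = 2.358.
Since α = 1 + [I]/Ki, [I]/Ki = 2.358 − 1 = 1.358 and Ki = 0.839/1.358 = 0.618 nM.

0.618 nM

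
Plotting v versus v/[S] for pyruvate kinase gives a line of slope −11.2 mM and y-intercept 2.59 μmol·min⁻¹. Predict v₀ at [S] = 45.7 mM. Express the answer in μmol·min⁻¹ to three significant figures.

In the Eadie–Hofstee form v = Vmax − Km·(v/[S]), the slope is −Km and the intercept is Vmax, so Km = 11.2 mM and Vmax = 2.59 μmol·min⁻¹.
v = 2.59 × 45.7/(11.2 + 45.7) = 2.08 μmol·min⁻¹.

2.08 μmol·min⁻¹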